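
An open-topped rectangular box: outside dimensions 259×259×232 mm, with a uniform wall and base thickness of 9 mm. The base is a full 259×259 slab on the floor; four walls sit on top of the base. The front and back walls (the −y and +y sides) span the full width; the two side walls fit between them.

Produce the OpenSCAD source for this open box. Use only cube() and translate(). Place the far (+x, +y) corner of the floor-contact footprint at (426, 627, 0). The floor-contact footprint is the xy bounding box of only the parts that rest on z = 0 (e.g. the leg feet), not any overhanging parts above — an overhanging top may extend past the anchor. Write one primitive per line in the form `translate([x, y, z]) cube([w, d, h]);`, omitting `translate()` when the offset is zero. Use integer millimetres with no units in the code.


translate([167, 368, 0]) cube([259, 259, 9]);
translate([167, 368, 9]) cube([259, 9, 223]);
translate([167, 618, 9]) cube([259, 9, 223]);
translate([167, 377, 9]) cube([9, 241, 223]);
translate([417, 377, 9]) cube([9, 241, 223]);


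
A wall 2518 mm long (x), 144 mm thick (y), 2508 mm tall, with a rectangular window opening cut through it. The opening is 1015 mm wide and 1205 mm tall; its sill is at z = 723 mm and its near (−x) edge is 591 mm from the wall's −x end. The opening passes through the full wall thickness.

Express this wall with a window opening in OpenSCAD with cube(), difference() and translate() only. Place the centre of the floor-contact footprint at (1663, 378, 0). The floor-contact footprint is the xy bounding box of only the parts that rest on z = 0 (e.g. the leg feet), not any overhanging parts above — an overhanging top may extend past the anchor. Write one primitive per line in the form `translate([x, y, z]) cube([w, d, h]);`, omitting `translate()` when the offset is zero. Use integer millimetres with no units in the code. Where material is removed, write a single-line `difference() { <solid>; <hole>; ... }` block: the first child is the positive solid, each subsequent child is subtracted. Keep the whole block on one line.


difference() { translate([404, 306, 0]) cube([2518, 144, 2508]); translate([995, 306, 723]) cube([1015, 144, 1205]); }


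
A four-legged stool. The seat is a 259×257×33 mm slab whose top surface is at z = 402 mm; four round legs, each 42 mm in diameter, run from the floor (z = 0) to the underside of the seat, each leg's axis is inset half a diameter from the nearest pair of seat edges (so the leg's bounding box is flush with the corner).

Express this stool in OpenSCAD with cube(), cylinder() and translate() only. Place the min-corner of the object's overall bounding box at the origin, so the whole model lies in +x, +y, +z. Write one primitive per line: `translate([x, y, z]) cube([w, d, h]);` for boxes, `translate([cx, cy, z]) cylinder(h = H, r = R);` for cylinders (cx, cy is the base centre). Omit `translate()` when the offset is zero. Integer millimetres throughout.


translate([0, 0, 369]) cube([259, 257, 33]);
translate([21, 21, 0]) cylinder(h = 369, r = 21);
translate([238, 21, 0]) cylinder(h = 369, r = 21);
translate([21, 236, 0]) cylinder(h = 369, r = 21);
translate([238, 236, 0]) cylinder(h = 369, r = 21);


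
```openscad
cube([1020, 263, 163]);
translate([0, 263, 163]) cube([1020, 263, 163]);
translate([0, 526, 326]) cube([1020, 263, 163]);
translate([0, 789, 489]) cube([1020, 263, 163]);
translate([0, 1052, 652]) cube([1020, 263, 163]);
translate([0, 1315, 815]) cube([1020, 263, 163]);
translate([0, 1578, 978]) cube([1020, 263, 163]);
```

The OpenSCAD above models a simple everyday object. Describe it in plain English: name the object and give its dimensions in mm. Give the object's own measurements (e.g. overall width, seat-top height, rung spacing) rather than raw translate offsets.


A straight staircase of 7 solid steps. Each step is 1020 mm wide (x), 263 mm deep (y, the going) and 163 mm tall (the rise). The first step rests on the floor; each subsequent step sits one going further in +y and one rise higher in +z, directly behind and above the previous step with no overlap.


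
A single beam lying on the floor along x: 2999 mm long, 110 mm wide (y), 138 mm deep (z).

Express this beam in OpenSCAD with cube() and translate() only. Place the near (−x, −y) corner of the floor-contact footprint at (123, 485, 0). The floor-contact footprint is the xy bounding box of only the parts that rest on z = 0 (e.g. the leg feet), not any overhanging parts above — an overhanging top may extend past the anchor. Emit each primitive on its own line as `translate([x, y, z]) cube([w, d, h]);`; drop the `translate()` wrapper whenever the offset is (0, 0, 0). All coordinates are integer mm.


translate([123, 485, 0]) cube([2999, 110, 138]);


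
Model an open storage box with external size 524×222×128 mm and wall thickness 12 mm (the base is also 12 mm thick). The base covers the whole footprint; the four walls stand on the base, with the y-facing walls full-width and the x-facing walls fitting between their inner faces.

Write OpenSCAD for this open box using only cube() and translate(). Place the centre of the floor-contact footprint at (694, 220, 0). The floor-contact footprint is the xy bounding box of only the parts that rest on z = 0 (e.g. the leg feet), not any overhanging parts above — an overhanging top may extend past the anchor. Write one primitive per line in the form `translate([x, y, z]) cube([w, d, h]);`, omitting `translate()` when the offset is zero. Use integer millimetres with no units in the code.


translate([432, 109, 0]) cube([524, 222, 12]);
translate([432, 109, 12]) cube([524, 12, 116]);
translate([432, 319, 12]) cube([524, 12, 116]);
translate([432, 121, 12]) cube([12, 198, 116]);
translate([944, 121, 12]) cube([12, 198, 116]);


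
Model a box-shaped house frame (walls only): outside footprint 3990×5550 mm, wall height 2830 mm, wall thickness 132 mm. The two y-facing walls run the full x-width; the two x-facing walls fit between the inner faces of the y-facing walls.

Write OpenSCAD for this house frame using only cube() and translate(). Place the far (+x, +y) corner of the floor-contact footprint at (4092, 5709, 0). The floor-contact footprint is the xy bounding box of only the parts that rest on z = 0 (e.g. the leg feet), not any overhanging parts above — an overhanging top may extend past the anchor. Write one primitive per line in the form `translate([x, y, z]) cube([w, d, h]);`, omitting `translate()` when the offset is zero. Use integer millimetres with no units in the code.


translate([102, 159, 0]) cube([3990, 132, 2830]);
translate([102, 5577, 0]) cube([3990, 132, 2830]);
translate([102, 291, 0]) cube([132, 5286, 2830]);
translate([3960, 291, 0]) cube([132, 5286, 2830]);


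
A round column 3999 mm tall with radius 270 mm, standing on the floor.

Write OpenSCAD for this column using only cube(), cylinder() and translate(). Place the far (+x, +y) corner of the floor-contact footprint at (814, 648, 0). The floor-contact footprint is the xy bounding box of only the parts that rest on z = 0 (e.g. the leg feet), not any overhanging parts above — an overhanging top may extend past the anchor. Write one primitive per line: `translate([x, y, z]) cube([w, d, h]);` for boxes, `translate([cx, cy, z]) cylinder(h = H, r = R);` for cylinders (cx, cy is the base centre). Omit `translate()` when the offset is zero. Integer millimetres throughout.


translate([544, 378, 0]) cylinder(h = 3999, r = 270);


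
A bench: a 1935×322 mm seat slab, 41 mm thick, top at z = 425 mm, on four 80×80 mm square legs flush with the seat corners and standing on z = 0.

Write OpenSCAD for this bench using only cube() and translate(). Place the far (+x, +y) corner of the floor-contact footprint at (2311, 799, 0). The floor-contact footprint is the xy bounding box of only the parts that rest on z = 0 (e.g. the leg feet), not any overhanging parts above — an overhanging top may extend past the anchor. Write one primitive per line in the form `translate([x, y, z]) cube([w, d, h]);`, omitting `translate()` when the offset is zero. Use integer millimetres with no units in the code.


translate([376, 477, 384]) cube([1935, 322, 41]);
translate([376, 477, 0]) cube([80, 80, 384]);
translate([376, 719, 0]) cube([80, 80, 384]);
translate([2231, 477, 0]) cube([80, 80, 384]);
translate([2231, 719, 0]) cube([80, 80, 384]);


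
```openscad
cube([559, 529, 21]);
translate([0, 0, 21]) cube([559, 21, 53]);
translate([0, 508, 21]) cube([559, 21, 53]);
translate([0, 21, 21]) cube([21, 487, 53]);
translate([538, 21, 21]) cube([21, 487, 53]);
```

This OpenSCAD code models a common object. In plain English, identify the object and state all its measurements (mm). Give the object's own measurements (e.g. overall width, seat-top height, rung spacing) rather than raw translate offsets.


An open-topped rectangular box: outside dimensions 559×529×74 mm, with a uniform wall and base thickness of 21 mm. The base is a full 559×529 slab on the floor; four walls sit on top of the base. The front and back walls (the −y and +y sides) span the full width; the two side walls fit between them.


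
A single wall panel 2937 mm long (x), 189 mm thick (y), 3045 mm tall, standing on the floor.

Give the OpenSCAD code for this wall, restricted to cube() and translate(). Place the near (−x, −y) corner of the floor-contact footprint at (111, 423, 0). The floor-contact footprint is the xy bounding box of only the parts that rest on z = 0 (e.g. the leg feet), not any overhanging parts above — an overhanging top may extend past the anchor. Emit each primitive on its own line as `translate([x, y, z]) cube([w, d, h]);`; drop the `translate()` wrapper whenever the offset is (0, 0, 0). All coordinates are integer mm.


translate([111, 423, 0]) cube([2937, 189, 3045]);


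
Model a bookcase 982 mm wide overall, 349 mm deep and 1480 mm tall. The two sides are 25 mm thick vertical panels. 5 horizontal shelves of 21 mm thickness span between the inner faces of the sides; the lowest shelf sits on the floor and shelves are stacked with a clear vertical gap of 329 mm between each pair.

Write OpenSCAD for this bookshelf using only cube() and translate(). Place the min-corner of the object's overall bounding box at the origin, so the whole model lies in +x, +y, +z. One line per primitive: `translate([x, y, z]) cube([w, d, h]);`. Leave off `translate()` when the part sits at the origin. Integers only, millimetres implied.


cube([25, 349, 1480]);
translate([957, 0, 0]) cube([25, 349, 1480]);
translate([25, 0, 0]) cube([932, 349, 21]);
translate([25, 0, 350]) cube([932, 349, 21]);
translate([25, 0, 700]) cube([932, 349, 21]);
translate([25, 0, 1050]) cube([932, 349, 21]);
translate([25, 0, 1400]) cube([932, 349, 21]);


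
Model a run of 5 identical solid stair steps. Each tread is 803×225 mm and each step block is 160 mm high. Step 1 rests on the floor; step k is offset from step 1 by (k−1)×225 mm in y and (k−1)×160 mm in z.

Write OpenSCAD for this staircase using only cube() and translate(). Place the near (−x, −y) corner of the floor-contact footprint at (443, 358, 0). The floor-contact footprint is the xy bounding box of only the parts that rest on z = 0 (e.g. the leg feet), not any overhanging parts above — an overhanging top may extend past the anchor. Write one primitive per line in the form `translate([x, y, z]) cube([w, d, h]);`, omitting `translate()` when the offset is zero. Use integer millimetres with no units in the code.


translate([443, 358, 0]) cube([803, 225, 160]);
translate([443, 583, 160]) cube([803, 225, 160]);
translate([443, 808, 320]) cube([803, 225, 160]);
translate([443, 1033, 480]) cube([803, 225, 160]);
translate([443, 1258, 640]) cube([803, 225, 160]);


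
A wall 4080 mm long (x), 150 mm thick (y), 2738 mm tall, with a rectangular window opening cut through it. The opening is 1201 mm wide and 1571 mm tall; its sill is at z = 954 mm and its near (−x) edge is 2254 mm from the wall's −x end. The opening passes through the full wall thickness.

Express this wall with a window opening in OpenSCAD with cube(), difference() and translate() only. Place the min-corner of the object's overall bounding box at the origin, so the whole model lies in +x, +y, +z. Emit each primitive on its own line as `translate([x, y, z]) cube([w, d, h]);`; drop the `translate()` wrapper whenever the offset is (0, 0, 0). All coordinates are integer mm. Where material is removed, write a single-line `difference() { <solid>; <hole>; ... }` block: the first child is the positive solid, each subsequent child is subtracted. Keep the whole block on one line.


difference() { cube([4080, 150, 2738]); translate([2254, 0, 954]) cube([1201, 150, 1571]); }


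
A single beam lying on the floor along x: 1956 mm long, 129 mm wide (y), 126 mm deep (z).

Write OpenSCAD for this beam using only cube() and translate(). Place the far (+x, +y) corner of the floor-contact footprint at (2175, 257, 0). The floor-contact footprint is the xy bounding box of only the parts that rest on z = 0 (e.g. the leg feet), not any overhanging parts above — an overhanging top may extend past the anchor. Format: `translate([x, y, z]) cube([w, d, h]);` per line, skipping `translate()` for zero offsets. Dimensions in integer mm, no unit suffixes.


translate([219, 128, 0]) cube([1956, 129, 126]);


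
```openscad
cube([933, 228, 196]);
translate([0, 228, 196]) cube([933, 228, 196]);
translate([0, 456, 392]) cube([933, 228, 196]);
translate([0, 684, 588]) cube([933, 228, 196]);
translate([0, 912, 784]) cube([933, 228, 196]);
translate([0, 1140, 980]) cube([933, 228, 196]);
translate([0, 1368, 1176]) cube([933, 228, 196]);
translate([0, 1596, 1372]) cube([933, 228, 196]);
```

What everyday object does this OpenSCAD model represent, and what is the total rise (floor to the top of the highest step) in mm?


A staircase. The total rise is 1568 mm.

8 identical blocks, each offset up and back from the previous — a staircase. Each step is 196 mm tall and there are 8 of them, so the total rise is 8 × 196 = 1568 mm.


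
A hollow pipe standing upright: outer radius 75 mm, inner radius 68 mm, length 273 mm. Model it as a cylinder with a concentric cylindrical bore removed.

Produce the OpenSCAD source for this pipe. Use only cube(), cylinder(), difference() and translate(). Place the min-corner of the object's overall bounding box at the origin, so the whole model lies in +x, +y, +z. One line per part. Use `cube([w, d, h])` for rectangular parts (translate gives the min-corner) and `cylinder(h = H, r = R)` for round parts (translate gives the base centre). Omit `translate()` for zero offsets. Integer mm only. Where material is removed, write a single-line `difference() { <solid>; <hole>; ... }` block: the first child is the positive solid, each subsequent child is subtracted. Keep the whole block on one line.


difference() { translate([75, 75, 0]) cylinder(h = 273, r = 75); translate([75, 75, 0]) cylinder(h = 273, r = 68); }


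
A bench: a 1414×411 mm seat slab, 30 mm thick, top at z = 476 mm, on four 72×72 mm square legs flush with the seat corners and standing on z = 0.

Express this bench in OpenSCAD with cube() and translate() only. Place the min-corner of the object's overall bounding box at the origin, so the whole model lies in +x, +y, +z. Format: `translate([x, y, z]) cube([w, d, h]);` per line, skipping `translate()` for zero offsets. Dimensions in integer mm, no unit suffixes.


// leg_h = 476 − 30 = 446
translate([0, 0, 446]) cube([1414, 411, 30]);
cube([72, 72, 446]);
translate([0, 339, 0]) cube([72, 72, 446]);
translate([1342, 0, 0]) cube([72, 72, 446]);
translate([1342, 339, 0]) cube([72, 72, 446]);


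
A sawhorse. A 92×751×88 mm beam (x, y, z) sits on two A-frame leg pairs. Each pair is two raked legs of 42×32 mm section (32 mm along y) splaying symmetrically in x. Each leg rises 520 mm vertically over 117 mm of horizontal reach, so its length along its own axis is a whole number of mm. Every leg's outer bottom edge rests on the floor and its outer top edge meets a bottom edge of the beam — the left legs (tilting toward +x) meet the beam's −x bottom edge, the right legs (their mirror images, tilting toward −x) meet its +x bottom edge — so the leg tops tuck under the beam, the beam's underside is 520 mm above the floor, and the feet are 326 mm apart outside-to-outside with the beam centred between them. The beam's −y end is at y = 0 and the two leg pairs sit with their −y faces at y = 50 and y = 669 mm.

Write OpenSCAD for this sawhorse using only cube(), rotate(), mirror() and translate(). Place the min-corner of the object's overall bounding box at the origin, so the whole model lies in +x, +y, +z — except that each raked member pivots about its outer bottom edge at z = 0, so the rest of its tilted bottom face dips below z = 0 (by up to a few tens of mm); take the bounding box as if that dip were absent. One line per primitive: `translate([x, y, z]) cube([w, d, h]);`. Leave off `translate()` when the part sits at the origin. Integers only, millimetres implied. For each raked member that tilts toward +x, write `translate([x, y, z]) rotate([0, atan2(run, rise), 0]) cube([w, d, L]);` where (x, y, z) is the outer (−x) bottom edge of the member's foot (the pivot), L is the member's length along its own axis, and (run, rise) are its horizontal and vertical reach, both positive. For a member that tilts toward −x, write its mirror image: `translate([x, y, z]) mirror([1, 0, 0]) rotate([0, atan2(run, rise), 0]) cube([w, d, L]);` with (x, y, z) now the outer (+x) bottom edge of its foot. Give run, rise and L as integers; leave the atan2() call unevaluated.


translate([117, 0, 520]) cube([92, 751, 88]);
translate([0, 50, 0]) rotate([0, atan2(117, 520), 0]) cube([42, 32, 533]);
translate([326, 50, 0]) mirror([1, 0, 0]) rotate([0, atan2(117, 520), 0]) cube([42, 32, 533]);
translate([0, 669, 0]) rotate([0, atan2(117, 520), 0]) cube([42, 32, 533]);
translate([326, 669, 0]) mirror([1, 0, 0]) rotate([0, atan2(117, 520), 0]) cube([42, 32, 533]);


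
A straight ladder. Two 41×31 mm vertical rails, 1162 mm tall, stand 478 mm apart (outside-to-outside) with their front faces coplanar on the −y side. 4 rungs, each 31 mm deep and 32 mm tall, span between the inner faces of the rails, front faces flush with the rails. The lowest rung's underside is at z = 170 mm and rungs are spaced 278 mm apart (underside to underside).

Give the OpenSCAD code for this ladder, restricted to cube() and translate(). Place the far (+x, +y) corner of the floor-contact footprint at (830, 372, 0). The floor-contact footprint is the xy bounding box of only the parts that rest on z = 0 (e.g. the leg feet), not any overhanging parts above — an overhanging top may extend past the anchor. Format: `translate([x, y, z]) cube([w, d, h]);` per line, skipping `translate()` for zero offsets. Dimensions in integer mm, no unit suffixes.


// rung span = 478 - 2*41 = 396
// rung[k] z = 170 + k*278
translate([352, 341, 0]) cube([41, 31, 1162]);
translate([789, 341, 0]) cube([41, 31, 1162]);
translate([393, 341, 170]) cube([396, 31, 32]);
translate([393, 341, 448]) cube([396, 31, 32]);
translate([393, 341, 726]) cube([396, 31, 32]);
translate([393, 341, 1004]) cube([396, 31, 32]);


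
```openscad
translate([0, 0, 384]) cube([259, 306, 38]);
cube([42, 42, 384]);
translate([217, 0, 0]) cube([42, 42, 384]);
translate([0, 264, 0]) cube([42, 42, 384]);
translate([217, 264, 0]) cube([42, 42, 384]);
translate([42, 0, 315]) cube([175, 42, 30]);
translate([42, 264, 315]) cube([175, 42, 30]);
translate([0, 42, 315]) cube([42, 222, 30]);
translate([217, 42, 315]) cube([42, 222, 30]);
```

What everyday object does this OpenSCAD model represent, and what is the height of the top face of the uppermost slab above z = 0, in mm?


A stool. The seat height is 422 mm.

A 259×306×38 slab at z = 384 on four corner posts — a stool. The seat top is 384 + 38 = 422 mm.


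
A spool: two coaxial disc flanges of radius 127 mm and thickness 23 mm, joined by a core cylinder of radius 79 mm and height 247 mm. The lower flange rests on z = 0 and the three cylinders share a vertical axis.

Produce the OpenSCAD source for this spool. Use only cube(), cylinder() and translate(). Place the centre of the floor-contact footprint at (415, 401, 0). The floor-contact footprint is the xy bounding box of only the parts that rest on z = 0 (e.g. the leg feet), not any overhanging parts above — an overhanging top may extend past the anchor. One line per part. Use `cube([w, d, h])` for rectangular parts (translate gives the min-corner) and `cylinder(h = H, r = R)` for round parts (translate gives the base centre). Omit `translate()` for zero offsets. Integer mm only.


translate([415, 401, 0]) cylinder(h = 23, r = 127);
translate([415, 401, 23]) cylinder(h = 247, r = 79);
translate([415, 401, 270]) cylinder(h = 23, r = 127);


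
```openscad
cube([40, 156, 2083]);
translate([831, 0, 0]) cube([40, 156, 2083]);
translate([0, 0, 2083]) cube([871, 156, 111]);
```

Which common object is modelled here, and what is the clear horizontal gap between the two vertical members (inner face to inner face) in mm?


A door frame. The clear opening width is 791 mm.

Two 2083 mm tall posts with a header on top — a door frame. The left jamb is 40 mm wide at x = 0; the right jamb starts at x = 831. The clear opening is 831 − 40 = 791 mm.


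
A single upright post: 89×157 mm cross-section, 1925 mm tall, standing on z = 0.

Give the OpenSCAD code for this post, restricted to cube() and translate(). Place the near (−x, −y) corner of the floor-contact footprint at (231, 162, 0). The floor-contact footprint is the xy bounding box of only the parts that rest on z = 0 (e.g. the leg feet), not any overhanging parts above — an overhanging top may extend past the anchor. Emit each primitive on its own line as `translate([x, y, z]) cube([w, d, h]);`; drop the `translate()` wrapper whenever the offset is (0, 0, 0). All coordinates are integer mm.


translate([231, 162, 0]) cube([89, 157, 1925]);


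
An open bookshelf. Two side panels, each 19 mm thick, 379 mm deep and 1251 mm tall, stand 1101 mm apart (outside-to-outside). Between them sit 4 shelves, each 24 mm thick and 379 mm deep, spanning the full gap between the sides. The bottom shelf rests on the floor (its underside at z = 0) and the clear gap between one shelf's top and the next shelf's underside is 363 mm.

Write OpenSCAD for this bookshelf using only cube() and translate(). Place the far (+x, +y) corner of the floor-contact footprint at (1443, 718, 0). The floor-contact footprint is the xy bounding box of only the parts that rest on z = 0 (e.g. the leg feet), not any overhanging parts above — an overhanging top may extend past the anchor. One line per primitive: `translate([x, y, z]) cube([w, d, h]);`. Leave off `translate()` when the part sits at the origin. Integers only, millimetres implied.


translate([342, 339, 0]) cube([19, 379, 1251]);
translate([1424, 339, 0]) cube([19, 379, 1251]);
translate([361, 339, 0]) cube([1063, 379, 24]);
translate([361, 339, 387]) cube([1063, 379, 24]);
translate([361, 339, 774]) cube([1063, 379, 24]);
translate([361, 339, 1161]) cube([1063, 379, 24]);


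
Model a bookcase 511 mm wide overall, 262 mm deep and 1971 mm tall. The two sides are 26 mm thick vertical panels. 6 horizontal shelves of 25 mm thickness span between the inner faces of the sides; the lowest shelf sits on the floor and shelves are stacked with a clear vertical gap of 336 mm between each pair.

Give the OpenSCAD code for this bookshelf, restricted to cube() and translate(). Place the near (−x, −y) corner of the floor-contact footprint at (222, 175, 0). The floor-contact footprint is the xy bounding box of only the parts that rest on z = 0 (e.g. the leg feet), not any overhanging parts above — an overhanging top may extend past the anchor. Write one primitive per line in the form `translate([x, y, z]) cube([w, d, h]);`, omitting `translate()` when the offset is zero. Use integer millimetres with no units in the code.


translate([222, 175, 0]) cube([26, 262, 1971]);
translate([707, 175, 0]) cube([26, 262, 1971]);
translate([248, 175, 0]) cube([459, 262, 25]);
translate([248, 175, 361]) cube([459, 262, 25]);
translate([248, 175, 722]) cube([459, 262, 25]);
translate([248, 175, 1083]) cube([459, 262, 25]);
translate([248, 175, 1444]) cube([459, 262, 25]);
translate([248, 175, 1805]) cube([459, 262, 25]);


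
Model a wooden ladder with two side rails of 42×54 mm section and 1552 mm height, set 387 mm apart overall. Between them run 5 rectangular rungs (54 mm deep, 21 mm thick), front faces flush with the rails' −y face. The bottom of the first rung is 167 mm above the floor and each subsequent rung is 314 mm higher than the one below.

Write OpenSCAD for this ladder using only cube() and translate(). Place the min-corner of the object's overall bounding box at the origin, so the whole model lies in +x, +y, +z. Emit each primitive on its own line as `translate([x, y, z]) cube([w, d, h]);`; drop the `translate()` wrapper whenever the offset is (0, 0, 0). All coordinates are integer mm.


cube([42, 54, 1552]);
translate([345, 0, 0]) cube([42, 54, 1552]);
translate([42, 0, 167]) cube([303, 54, 21]);
translate([42, 0, 481]) cube([303, 54, 21]);
translate([42, 0, 795]) cube([303, 54, 21]);
translate([42, 0, 1109]) cube([303, 54, 21]);
translate([42, 0, 1423]) cube([303, 54, 21]);


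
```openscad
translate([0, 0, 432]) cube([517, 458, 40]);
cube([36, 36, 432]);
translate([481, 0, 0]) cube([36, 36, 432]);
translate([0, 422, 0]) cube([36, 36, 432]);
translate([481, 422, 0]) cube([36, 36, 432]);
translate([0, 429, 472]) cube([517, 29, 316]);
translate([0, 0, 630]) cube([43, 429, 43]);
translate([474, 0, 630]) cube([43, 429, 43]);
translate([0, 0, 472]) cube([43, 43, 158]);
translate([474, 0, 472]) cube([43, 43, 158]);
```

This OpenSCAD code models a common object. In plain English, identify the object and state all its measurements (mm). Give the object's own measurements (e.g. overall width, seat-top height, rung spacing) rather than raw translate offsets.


A chair. The seat is a 517×458×40 mm slab with its top at z = 472 mm, on four 36×36 mm corner legs (flush with the seat edges, standing on z = 0). A flat backrest 29 mm thick, 316 mm tall, spans the full seat width and rises from the seat top along its +y edge, rear face flush with the rear of the seat. Two armrests of 43×43 mm section run along each side from the seat's front edge to the front of the backrest, top faces 201 mm above the seat top and outer faces flush with the seat's x-edges; a 43×43 mm post under the front of each armrest stands on the seat at the front corner.


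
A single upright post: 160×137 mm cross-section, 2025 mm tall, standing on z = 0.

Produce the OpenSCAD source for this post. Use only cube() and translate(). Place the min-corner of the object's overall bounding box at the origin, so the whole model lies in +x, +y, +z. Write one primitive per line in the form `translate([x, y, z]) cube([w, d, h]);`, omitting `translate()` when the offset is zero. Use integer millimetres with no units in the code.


cube([160, 137, 2025]);


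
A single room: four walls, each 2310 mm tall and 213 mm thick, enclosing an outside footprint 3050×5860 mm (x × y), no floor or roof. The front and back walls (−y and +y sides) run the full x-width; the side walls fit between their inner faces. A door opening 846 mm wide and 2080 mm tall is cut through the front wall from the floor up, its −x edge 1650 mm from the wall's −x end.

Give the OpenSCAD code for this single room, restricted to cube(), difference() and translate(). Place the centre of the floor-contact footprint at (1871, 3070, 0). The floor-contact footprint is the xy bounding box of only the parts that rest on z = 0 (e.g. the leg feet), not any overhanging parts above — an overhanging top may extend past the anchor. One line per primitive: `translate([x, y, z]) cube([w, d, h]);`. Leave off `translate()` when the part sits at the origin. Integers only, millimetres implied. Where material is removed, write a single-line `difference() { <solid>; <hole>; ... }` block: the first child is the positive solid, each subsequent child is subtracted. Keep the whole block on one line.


difference() { translate([346, 140, 0]) cube([3050, 213, 2310]); translate([1996, 140, 0]) cube([846, 213, 2080]); }
translate([346, 5787, 0]) cube([3050, 213, 2310]);
translate([346, 353, 0]) cube([213, 5434, 2310]);
translate([3183, 353, 0]) cube([213, 5434, 2310]);


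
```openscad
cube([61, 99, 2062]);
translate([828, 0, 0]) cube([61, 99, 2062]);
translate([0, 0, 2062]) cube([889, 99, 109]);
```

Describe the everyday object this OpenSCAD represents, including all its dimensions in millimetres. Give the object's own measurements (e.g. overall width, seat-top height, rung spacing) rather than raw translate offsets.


A door frame. The clear opening is 767 mm wide and 2062 mm high. Two 61 mm wide jambs, 99 mm deep, stand either side of the opening from the floor to the top of the opening. A 109 mm thick head sits across the top of both jambs, spanning the full outside width of the frame.


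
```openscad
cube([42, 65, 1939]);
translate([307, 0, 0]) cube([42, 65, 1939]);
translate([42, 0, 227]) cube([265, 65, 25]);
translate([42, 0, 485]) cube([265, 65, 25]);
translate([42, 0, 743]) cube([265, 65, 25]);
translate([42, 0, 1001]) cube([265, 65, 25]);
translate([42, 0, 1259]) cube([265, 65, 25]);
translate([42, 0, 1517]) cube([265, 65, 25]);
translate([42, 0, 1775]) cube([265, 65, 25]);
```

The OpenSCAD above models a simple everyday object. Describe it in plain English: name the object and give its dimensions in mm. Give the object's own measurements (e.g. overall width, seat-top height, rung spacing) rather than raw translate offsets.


A straight ladder. Two 42×65 mm vertical rails, 1939 mm tall, stand 349 mm apart (outside-to-outside) with their front faces coplanar on the −y side. 7 rungs, each 65 mm deep and 25 mm tall, span between the inner faces of the rails, front faces flush with the rails. The lowest rung's underside is at z = 227 mm and rungs are spaced 258 mm apart (underside to underside).


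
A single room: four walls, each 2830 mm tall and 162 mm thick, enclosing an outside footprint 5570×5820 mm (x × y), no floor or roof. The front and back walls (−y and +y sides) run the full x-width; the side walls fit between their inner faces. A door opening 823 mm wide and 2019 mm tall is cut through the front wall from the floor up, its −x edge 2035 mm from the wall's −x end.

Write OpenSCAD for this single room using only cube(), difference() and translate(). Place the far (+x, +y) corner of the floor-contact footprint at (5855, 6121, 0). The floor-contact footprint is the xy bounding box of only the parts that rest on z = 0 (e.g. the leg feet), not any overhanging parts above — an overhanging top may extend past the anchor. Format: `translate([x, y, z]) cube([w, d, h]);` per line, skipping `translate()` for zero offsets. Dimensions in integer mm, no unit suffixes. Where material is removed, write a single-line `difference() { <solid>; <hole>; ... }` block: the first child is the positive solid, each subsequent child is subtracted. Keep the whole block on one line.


difference() { translate([285, 301, 0]) cube([5570, 162, 2830]); translate([2320, 301, 0]) cube([823, 162, 2019]); }
translate([285, 5959, 0]) cube([5570, 162, 2830]);
translate([285, 463, 0]) cube([162, 5496, 2830]);
translate([5693, 463, 0]) cube([162, 5496, 2830]);


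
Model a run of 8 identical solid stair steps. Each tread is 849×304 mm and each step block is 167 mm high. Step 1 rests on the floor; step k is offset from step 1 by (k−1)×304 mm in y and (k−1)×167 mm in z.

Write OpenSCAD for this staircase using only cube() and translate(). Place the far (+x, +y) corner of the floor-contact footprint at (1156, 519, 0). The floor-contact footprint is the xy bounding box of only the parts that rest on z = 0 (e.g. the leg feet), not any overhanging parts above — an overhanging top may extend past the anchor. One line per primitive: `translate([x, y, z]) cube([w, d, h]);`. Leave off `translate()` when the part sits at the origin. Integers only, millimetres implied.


translate([307, 215, 0]) cube([849, 304, 167]);
translate([307, 519, 167]) cube([849, 304, 167]);
translate([307, 823, 334]) cube([849, 304, 167]);
translate([307, 1127, 501]) cube([849, 304, 167]);
translate([307, 1431, 668]) cube([849, 304, 167]);
translate([307, 1735, 835]) cube([849, 304, 167]);
translate([307, 2039, 1002]) cube([849, 304, 167]);
translate([307, 2343, 1169]) cube([849, 304, 167]);


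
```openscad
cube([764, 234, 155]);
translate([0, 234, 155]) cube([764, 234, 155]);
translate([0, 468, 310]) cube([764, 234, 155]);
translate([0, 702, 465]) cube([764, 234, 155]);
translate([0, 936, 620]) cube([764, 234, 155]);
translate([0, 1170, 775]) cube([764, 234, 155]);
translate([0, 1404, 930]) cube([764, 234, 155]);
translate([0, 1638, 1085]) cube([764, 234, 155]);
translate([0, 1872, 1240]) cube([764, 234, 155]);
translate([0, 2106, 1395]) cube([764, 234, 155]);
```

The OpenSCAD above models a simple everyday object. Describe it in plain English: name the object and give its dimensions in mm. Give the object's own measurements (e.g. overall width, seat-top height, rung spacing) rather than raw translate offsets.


A straight staircase of 10 solid steps. Each step is 764 mm wide (x), 234 mm deep (y, the going) and 155 mm tall (the rise). The first step rests on the floor; each subsequent step sits one going further in +y and one rise higher in +z, directly behind and above the previous step with no overlap.


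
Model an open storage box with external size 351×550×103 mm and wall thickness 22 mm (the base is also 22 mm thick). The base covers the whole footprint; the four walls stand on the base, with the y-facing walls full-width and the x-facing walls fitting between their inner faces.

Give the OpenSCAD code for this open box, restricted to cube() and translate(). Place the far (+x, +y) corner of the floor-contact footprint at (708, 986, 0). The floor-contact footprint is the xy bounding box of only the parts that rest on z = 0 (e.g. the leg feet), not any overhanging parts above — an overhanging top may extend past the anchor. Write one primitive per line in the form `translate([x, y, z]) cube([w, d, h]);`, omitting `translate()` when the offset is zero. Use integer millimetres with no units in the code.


translate([357, 436, 0]) cube([351, 550, 22]);
translate([357, 436, 22]) cube([351, 22, 81]);
translate([357, 964, 22]) cube([351, 22, 81]);
translate([357, 458, 22]) cube([22, 506, 81]);
translate([686, 458, 22]) cube([22, 506, 81]);


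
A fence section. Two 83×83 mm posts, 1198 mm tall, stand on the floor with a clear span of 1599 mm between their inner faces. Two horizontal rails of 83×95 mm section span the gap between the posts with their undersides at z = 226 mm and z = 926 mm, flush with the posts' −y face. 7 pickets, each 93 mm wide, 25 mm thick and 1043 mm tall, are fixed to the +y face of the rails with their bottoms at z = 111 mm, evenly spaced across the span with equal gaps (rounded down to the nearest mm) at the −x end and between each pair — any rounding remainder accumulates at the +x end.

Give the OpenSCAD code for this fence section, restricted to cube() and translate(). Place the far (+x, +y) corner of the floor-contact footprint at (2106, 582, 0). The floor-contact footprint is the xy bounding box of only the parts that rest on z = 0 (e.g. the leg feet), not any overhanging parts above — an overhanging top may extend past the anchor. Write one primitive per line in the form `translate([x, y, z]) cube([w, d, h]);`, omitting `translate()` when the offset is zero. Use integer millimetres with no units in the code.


translate([341, 499, 0]) cube([83, 83, 1198]);
translate([2023, 499, 0]) cube([83, 83, 1198]);
translate([424, 499, 226]) cube([1599, 83, 95]);
translate([424, 499, 926]) cube([1599, 83, 95]);
translate([542, 582, 111]) cube([93, 25, 1043]);
translate([753, 582, 111]) cube([93, 25, 1043]);
translate([964, 582, 111]) cube([93, 25, 1043]);
translate([1175, 582, 111]) cube([93, 25, 1043]);
translate([1386, 582, 111]) cube([93, 25, 1043]);
translate([1597, 582, 111]) cube([93, 25, 1043]);
translate([1808, 582, 111]) cube([93, 25, 1043]);


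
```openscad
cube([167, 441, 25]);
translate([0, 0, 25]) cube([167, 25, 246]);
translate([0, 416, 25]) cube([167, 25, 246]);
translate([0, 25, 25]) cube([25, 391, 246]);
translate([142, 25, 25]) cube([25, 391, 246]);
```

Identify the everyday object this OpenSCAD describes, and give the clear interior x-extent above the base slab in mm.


An open box. The internal width is 117 mm.

A 167×441 base slab with four walls standing on it — an open box. The base is 167 mm wide and the walls are 25 mm thick, so the internal width is 167 − 2 × 25 = 117 mm.


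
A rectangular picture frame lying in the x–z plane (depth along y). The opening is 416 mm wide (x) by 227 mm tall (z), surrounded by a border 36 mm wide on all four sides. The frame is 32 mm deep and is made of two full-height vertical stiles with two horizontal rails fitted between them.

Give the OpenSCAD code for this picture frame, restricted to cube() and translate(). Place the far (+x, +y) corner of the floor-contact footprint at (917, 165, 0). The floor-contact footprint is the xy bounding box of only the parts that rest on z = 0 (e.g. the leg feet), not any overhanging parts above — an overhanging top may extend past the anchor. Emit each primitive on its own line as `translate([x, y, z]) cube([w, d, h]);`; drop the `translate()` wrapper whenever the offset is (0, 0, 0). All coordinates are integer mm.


translate([429, 133, 0]) cube([36, 32, 299]);
translate([881, 133, 0]) cube([36, 32, 299]);
translate([465, 133, 0]) cube([416, 32, 36]);
translate([465, 133, 263]) cube([416, 32, 36]);


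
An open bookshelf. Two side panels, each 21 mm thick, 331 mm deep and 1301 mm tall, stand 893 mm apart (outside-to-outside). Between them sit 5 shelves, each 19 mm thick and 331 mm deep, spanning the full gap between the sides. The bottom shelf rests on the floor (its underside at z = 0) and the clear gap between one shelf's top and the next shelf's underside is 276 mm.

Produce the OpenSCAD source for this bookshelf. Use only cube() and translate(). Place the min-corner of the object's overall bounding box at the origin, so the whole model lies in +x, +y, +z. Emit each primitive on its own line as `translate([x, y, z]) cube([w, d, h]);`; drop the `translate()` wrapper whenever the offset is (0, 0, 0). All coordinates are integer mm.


cube([21, 331, 1301]);
translate([872, 0, 0]) cube([21, 331, 1301]);
translate([21, 0, 0]) cube([851, 331, 19]);
translate([21, 0, 295]) cube([851, 331, 19]);
translate([21, 0, 590]) cube([851, 331, 19]);
translate([21, 0, 885]) cube([851, 331, 19]);
translate([21, 0, 1180]) cube([851, 331, 19]);


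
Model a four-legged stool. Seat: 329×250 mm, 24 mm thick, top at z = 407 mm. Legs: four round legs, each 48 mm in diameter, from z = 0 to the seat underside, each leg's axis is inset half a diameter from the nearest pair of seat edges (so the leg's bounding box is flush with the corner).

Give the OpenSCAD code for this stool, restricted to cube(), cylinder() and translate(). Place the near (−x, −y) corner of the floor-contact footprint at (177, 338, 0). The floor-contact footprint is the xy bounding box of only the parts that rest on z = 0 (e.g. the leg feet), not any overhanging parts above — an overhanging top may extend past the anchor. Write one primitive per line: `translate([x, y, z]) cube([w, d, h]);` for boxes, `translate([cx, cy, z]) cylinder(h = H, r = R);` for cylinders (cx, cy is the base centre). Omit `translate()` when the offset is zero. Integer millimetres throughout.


// leg_h = 407 - 24 = 383
translate([177, 338, 383]) cube([329, 250, 24]);
translate([201, 362, 0]) cylinder(h = 383, r = 24);
translate([482, 362, 0]) cylinder(h = 383, r = 24);
translate([201, 564, 0]) cylinder(h = 383, r = 24);
translate([482, 564, 0]) cylinder(h = 383, r = 24);
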